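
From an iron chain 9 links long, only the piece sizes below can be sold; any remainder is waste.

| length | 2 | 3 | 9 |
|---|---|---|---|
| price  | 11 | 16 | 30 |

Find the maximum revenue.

Build best[k] bottom-up: best[k] = max over allowed piece i of (p[i] + best[k−i]).
best[1] = 0
best[2] = 11
best[3] = 16
best[4] = 22  (first piece 2, then best[2]=11)
best[5] = 27  (first piece 2, then best[3]=16)
best[6] = 33  (first piece 2, then best[4]=22)
best[7] = 38  (first piece 2, then best[5]=27)
best[8] = 44  (first piece 2, then best[6]=33)
best[9] = 49  (first piece 2, then best[7]=38)
One optimal cutting: 3 + 2 + 2 + 2 → $49.

49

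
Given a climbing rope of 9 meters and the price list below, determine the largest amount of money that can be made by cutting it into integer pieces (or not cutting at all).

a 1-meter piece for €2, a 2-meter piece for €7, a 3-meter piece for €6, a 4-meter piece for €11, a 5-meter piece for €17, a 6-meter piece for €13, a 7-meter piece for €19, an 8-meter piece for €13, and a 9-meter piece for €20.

31

Consider every possible first cut. r[k] is the best of p[i]+r[k−i] over all sellable i≤k.
r[1] = 2
r[2] = 7
r[3] = 9  (first piece 1, then r[2]=7)
r[4] = 14  (first piece 2, then r[2]=7)
r[5] = 17
r[6] = 21  (first piece 2, then r[4]=14)
r[7] = 24  (first piece 2, then r[5]=17)
r[8] = 28  (first piece 2, then r[6]=21)
r[9] = 31  (first piece 2, then r[7]=24)
One optimal cutting: 5 + 2 + 2 → €17 + €7 + €7 = €31.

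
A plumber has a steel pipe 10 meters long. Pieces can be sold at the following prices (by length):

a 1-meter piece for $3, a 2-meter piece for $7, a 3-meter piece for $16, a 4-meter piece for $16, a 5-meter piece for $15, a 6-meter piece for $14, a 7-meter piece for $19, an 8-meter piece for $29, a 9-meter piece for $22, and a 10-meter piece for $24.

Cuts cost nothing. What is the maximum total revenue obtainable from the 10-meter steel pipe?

Let r[k] be the best obtainable value from length k. For each k, try every first piece i and keep the best of price[i] + r[k−i].
r[1] = 3
r[2] = max(3+3, 7+0) = 7
r[3] = max(3+7, 7+3, 16+0) = 16
r[4] = max(3+16, 7+7, 16+3, 16+0) = 19
r[5] = max(3+19, 7+16, 16+7, 16+3, 15+0) = 23
r[6] = max(3+23, 7+19, 16+16, 16+7, 15+3, 14+0) = 32
r[7] = max(3+32, 7+23, 16+19, …, 14+3, 19+0) = 35
r[8] = max(3+35, 7+32, 16+23, …, 19+3, 29+0) = 39
r[9] = max(3+39, 7+35, 16+32, …, 29+3, 22+0) = 48
r[10] = max(3+48, 7+39, 16+35, …, 22+3, 24+0) = 51
One optimal cutting: 3 + 3 + 3 + 1 → $16 + $16 + $16 + $3 = $51.

51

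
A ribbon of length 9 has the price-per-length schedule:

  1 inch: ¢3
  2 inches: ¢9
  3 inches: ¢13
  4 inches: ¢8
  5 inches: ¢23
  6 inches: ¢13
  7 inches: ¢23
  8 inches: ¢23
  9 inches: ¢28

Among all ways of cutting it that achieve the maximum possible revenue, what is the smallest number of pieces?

3

Let r[k] be the best obtainable value from length k. For each k, try every first piece i and keep the best of price[i] + r[k−i].
r[1] = 3
r[2] = 9
r[3] = 13
r[4] = 18  (first piece 2, then r[2]=9)
r[5] = 23
r[6] = 27  (first piece 2, then r[4]=18)
r[7] = 32  (first piece 2, then r[5]=23)
r[8] = 36  (first piece 2, then r[6]=27)
r[9] = 41  (first piece 2, then r[7]=32)
Maximum revenue is ¢41.
Now minimize piece count subject to staying optimal: for each k, pieces[k] = 1 + min over i with p[i]+r[k−i]=r[k] of pieces[k−i].
pieces[6] = 3
pieces[7] = 2
pieces[8] = 2
pieces[9] = 3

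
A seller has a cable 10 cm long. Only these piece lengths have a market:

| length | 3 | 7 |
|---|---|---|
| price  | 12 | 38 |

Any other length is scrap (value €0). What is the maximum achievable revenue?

Build r[k] bottom-up: r[k] = max over allowed piece i of (p[i] + r[k−i]).
r[1] = 0
r[2] = 0
r[3] = 12
r[4] = 12
r[5] = 12
r[6] = 24  (first piece 3, then r[3]=12)
r[7] = max(12+12, 38+0) = 38
r[8] = max(12+12, 38+0) = 38
r[9] = max(12+24, 38+0) = 38
r[10] = max(12+38, 38+12) = 50
One optimal cutting: 7 + 3 → €50.

50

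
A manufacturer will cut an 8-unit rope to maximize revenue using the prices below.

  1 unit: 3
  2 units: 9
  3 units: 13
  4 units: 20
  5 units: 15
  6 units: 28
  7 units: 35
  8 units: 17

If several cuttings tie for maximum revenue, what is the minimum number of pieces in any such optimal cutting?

2

Consider every possible first cut. r[k] is the best of p[i]+r[k−i] over all sellable i≤k.
r[1] = 3
r[2] = 9
r[3] = 13
r[4] = 20
r[5] = 23  (first piece 1, then r[4]=20)
r[6] = 29  (first piece 2, then r[4]=20)
r[7] = 35
r[8] = 40  (first piece 4, then r[4]=20)
Maximum revenue is 40.
Now minimize piece count subject to staying optimal: for each k, pieces[k] = 1 + min over i with p[i]+r[k−i]=r[k] of pieces[k−i].
pieces[5] = 2
pieces[6] = 2
pieces[7] = 1
pieces[8] = 2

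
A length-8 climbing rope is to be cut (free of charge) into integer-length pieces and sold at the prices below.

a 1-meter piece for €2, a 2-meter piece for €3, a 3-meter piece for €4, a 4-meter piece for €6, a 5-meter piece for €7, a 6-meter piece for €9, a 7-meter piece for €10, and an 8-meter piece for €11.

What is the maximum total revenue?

16

Build r[k] bottom-up: r[k] = max over allowed piece i of (p[i] + r[k−i]).
r[1] = 2
r[2] = 4  (first piece 1, then r[1]=2)
r[3] = 6  (first piece 1, then r[2]=4)
r[4] = 8  (first piece 1, then r[3]=6)
r[5] = 10  (first piece 1, then r[4]=8)
r[6] = 12  (first piece 1, then r[5]=10)
r[7] = 14  (first piece 1, then r[6]=12)
r[8] = 16  (first piece 1, then r[7]=14)
One optimal cutting: 1 + 1 + 1 + 1 + 1 + 1 + 1 + 1 → €2 + €2 + €2 + €2 + €2 + €2 + €2 + €2 = €16.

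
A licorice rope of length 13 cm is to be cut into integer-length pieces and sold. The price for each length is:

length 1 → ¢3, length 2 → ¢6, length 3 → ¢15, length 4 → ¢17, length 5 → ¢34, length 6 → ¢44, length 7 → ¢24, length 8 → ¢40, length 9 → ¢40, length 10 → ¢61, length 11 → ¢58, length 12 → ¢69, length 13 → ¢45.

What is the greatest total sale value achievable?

Consider every possible first cut. best[k] is the best of p[i]+best[k−i] over all sellable i≤k.
best[1] = 3
best[2] = max(3+3, 6+0) = 6
best[3] = max(3+6, 6+3, 15+0) = 15
best[4] = max(3+15, 6+6, 15+3, 17+0) = 18
best[5] = max(3+18, 6+15, 15+6, 17+3, 34+0) = 34
best[6] = max(3+34, 6+18, 15+15, 17+6, 34+3, 44+0) = 44
best[7] = max(3+44, 6+34, 15+18, …, 44+3, 24+0) = 47
best[8] = max(3+47, 6+44, 15+34, …, 24+3, 40+0) = 50
best[9] = max(3+50, 6+47, 15+44, …, 40+3, 40+0) = 59
best[10] = max(3+59, 6+50, 15+47, …, 40+3, 61+0) = 68
best[11] = max(3+68, 6+59, 15+50, …, 61+3, 58+0) = 78
best[12] = max(3+78, 6+68, 15+59, …, 58+3, 69+0) = 88
best[13] = max(3+88, 6+78, 15+68, …, 69+3, 45+0) = 91
One optimal cutting: 6 + 6 + 1 → ¢44 + ¢44 + ¢3 = ¢91.

91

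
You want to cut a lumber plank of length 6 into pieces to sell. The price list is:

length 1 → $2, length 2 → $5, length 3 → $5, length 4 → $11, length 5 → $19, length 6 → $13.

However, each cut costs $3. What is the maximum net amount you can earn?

Let net[k] be the best obtainable value from length k. For each k, try every first piece i and keep the best of price[i] + net[k−i] minus the 3 cut fee when i<k.
net[1] = 2
net[2] = max(2+2-3, 5+0) = 5
net[3] = max(2+5-3, 5+2-3, 5+0) = 5
net[4] = max(2+5-3, 5+5-3, 5+2-3, 11+0) = 11
net[5] = max(2+11-3, 5+5-3, 5+5-3, 11+2-3, 19+0) = 19
net[6] = max(2+19-3, 5+11-3, 5+5-3, 11+5-3, 19+2-3, 13+0) = 18
One optimal plan: pieces 5 + 1 (1 cut) → $21 − $3 = $18.

18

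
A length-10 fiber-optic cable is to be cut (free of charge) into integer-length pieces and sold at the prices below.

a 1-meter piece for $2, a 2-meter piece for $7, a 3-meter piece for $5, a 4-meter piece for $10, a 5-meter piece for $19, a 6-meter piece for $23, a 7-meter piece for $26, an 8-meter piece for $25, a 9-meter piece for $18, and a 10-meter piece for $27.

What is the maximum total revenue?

38

Let best[k] be the best obtainable value from length k. For each k, try every first piece i and keep the best of price[i] + best[k−i].
best[1] = 2
best[2] = 7
best[3] = 9  (first piece 1, then best[2]=7)
best[4] = 14  (first piece 2, then best[2]=7)
best[5] = 19
best[6] = 23
best[7] = 26  (first piece 2, then best[5]=19)
best[8] = 30  (first piece 2, then best[6]=23)
best[9] = 33  (first piece 2, then best[7]=26)
best[10] = 38  (first piece 5, then best[5]=19)
One optimal cutting: 5 + 5 → $19 + $19 = $38.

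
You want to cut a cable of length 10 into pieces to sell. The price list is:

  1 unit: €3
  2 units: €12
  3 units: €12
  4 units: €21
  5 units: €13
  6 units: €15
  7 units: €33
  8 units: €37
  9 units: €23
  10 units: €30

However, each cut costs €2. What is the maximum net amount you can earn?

Consider every possible first cut. r[k] is the best of p[i]+r[k−i] over all sellable i≤k, charging 2 whenever i<k.
r[1] = 3
r[2] = max(3+3-2, 12+0) = 12
r[3] = max(3+12-2, 12+3-2, 12+0) = 13
r[4] = max(3+13-2, 12+12-2, 12+3-2, 21+0) = 22
r[5] = max(3+22-2, 12+13-2, 12+12-2, 21+3-2, 13+0) = 23
r[6] = max(3+23-2, 12+22-2, 12+13-2, 21+12-2, 13+3-2, 15+0) = 32
r[7] = max(3+32-2, 12+23-2, 12+22-2, …, 15+3-2, 33+0) = 33
r[8] = max(3+33-2, 12+32-2, 12+23-2, …, 33+3-2, 37+0) = 42
r[9] = max(3+42-2, 12+33-2, 12+32-2, …, 37+3-2, 23+0) = 43
r[10] = max(3+43-2, 12+42-2, 12+33-2, …, 23+3-2, 30+0) = 52
One optimal plan: pieces 2 + 2 + 2 + 2 + 2 (4 cuts) → €60 − €8 = €52.

52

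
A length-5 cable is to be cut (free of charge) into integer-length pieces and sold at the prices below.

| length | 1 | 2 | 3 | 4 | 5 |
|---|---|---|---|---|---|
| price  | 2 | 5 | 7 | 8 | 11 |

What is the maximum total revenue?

12

Build v[k] bottom-up: v[k] = max over allowed piece i of (p[i] + v[k−i]).
v[1] = 2
v[2] = max(2+2, 5+0) = 5
v[3] = max(2+5, 5+2, 7+0) = 7
v[4] = max(2+7, 5+5, 7+2, 8+0) = 10
v[5] = max(2+10, 5+7, 7+5, 8+2, 11+0) = 12
One optimal cutting: 2 + 2 + 1 → $5 + $5 + $2 = $12.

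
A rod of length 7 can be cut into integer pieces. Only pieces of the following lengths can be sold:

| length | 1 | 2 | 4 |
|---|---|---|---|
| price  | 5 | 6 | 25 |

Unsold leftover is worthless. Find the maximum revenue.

40

Let best[k] be the best obtainable value from length k. For each k, try every first piece i and keep the best of price[i] + best[k−i].
best[1] = 5
best[2] = 10  (first piece 1, then best[1]=5)
best[3] = 15  (first piece 1, then best[2]=10)
best[4] = 25
best[5] = 30  (first piece 1, then best[4]=25)
best[6] = 35  (first piece 1, then best[5]=30)
best[7] = 40  (first piece 1, then best[6]=35)
One optimal cutting: 4 + 1 + 1 + 1 → $40.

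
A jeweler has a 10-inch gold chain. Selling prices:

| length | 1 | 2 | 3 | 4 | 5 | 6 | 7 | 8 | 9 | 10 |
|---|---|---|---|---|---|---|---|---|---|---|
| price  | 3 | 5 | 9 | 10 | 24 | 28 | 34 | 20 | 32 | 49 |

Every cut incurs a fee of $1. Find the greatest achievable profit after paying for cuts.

Consider every possible first cut. net[k] is the best of p[i]+net[k−i] over all sellable i≤k, charging 1 whenever i<k.
net[1] = 3
net[2] = max(3+3-1, 5+0) = 5
net[3] = max(3+5-1, 5+3-1, 9+0) = 9
net[4] = max(3+9-1, 5+5-1, 9+3-1, 10+0) = 11
net[5] = max(3+11-1, 5+9-1, 9+5-1, 10+3-1, 24+0) = 24
net[6] = max(3+24-1, 5+11-1, 9+9-1, 10+5-1, 24+3-1, 28+0) = 28
net[7] = max(3+28-1, 5+24-1, 9+11-1, …, 28+3-1, 34+0) = 34
net[8] = max(3+34-1, 5+28-1, 9+24-1, …, 34+3-1, 20+0) = 36
net[9] = max(3+36-1, 5+34-1, 9+28-1, …, 20+3-1, 32+0) = 38
net[10] = max(3+38-1, 5+36-1, 9+34-1, …, 32+3-1, 49+0) = 49
Best is to make no cuts and sell whole for $49.

49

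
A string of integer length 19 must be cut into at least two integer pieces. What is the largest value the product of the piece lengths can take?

Fill f[k] for k=2..19: at each k try every first piece i and multiply by the better of (k−i) uncut or f[k−i].
f[2] = 1*max(1,0) = 1*1 = 1
f[3] = 1*max(2,1) = 1*2 = 2
f[4] = 2*max(2,1) = 2*2 = 4
f[5] = 2*max(3,2) = 2*3 = 6
f[6] = 3*max(3,2) = 3*3 = 9
f[7] = 2*max(5,6) = 2*6 = 12
f[8] = 2*max(6,9) = 2*9 = 18
f[9] = 3*max(6,9) = 3*9 = 27
f[10] = 2*max(8,18) = 2*18 = 36
f[11] = 2*max(9,27) = 2*27 = 54
f[12] = 3*max(9,27) = 3*27 = 81
f[13] = 2*max(11,54) = 2*54 = 108
f[14] = 2*max(12,81) = 2*81 = 162
f[15] = 3*max(12,81) = 3*81 = 243
f[16] = 2*max(14,162) = 2*162 = 324
f[17] = 2*max(15,243) = 2*243 = 486
f[18] = 3*max(15,243) = 3*243 = 729
f[19] = 2*max(17,486) = 2*486 = 972
One optimal split: 3 + 3 + 3 + 3 + 3 + 2 + 2; product 3*3*3*3*3*2*2 = 972.

972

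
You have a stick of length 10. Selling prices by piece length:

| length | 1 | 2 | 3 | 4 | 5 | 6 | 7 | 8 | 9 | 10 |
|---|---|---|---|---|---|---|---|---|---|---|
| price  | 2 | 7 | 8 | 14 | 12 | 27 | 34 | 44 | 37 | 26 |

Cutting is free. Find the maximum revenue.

51

Build v[k] bottom-up: v[k] = max over allowed piece i of (p[i] + v[k−i]).
v[1] = 2
v[2] = 7
v[3] = 9  (first piece 1, then v[2]=7)
v[4] = 14  (first piece 2, then v[2]=7)
v[5] = 16  (first piece 1, then v[4]=14)
v[6] = 27
v[7] = 34
v[8] = 44
v[9] = 46  (first piece 1, then v[8]=44)
v[10] = 51  (first piece 2, then v[8]=44)
One optimal cutting: 8 + 2 → €44 + €7 = €51.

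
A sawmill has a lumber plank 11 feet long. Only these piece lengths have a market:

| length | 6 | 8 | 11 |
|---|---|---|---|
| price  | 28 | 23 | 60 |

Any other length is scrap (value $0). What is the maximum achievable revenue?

Build r[k] bottom-up: r[k] = max over allowed piece i of (p[i] + r[k−i]).
r[1] = 0
r[2] = 0
r[3] = 0
r[4] = 0
r[5] = 0
r[6] = 28
r[7] = 28
r[8] = max(28+0, 23+0) = 28
r[9] = max(28+0, 23+0) = 28
r[10] = max(28+0, 23+0) = 28
r[11] = max(28+0, 23+0, 60+0) = 60
One optimal cutting: 11 → $60.

60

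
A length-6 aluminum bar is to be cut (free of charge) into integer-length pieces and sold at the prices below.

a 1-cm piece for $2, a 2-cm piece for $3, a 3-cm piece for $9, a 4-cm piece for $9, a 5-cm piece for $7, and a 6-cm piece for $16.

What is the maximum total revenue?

18

Let r[k] be the best obtainable value from length k. For each k, try every first piece i and keep the best of price[i] + r[k−i].
r[1] = 2
r[2] = 4  (first piece 1, then r[1]=2)
r[3] = 9
r[4] = 11  (first piece 1, then r[3]=9)
r[5] = 13  (first piece 1, then r[4]=11)
r[6] = 18  (first piece 3, then r[3]=9)
One optimal cutting: 3 + 3 → $9 + $9 = $18.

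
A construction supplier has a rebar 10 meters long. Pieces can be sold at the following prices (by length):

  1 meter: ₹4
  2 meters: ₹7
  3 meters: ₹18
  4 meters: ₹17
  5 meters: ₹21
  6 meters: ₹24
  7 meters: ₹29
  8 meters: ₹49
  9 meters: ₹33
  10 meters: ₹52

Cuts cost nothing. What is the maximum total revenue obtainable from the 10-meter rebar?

58

Consider every possible first cut. best[k] is the best of p[i]+best[k−i] over all sellable i≤k.
best[1] = 4
best[2] = max(4+4, 7+0) = 8
best[3] = max(4+8, 7+4, 18+0) = 18
best[4] = max(4+18, 7+8, 18+4, 17+0) = 22
best[5] = max(4+22, 7+18, 18+8, 17+4, 21+0) = 26
best[6] = max(4+26, 7+22, 18+18, 17+8, 21+4, 24+0) = 36
best[7] = max(4+36, 7+26, 18+22, …, 24+4, 29+0) = 40
best[8] = max(4+40, 7+36, 18+26, …, 29+4, 49+0) = 49
best[9] = max(4+49, 7+40, 18+36, …, 49+4, 33+0) = 54
best[10] = max(4+54, 7+49, 18+40, …, 33+4, 52+0) = 58
One optimal cutting: 3 + 3 + 3 + 1 → ₹18 + ₹18 + ₹18 + ₹4 = ₹58.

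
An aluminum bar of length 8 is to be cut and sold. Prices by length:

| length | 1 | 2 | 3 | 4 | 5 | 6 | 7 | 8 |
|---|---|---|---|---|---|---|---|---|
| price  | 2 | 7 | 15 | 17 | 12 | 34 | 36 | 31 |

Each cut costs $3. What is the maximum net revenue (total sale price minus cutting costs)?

Build v[k] bottom-up: v[k] = max over allowed piece i of (p[i] + v[k−i]) − 3 per cut.
v[1] = 2
v[2] = 7
v[3] = 15
v[4] = 17
v[5] = 19  (first piece 2, then v[3]=15)
v[6] = 34
v[7] = 36
v[8] = 38  (first piece 2, then v[6]=34)
One optimal plan: pieces 6 + 2 (1 cut) → $41 − $3 = $38.

38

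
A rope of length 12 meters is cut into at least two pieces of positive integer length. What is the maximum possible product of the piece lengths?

81

Let f[k] be the best product for length k (with at least one cut). For each first piece i, the rest contributes max(k−i, f[k−i]).
f[2] = 1·max(1,0) = 1·1 = 1
f[3] = max(1·2, 2·1) = 2
f[4] = max(1·3, 2·2, 3·1) = 4
f[5] = max(1·4, 2·3, 3·2, 4·1) = 6
f[6] = max(1·6, 2·4, 3·3, 4·2, 5·1) = 9
f[7] = max(1·9, 2·6, 3·4, 4·3, 5·2, 6·1) = 12
f[8] = max(1·12, 2·9, 3·6, …, 6·2, 7·1) = 18
f[9] = max(1·18, 2·12, 3·9, …, 7·2, 8·1) = 27
f[10] = max(1·27, 2·18, 3·12, …, 8·2, 9·1) = 36
f[11] = max(1·36, 2·27, 3·18, …, 9·2, 10·1) = 54
f[12] = max(1·54, 2·36, 3·27, …, 10·2, 11·1) = 81
One optimal split: 3 + 3 + 3 + 3; product 3·3·3·3 = 81.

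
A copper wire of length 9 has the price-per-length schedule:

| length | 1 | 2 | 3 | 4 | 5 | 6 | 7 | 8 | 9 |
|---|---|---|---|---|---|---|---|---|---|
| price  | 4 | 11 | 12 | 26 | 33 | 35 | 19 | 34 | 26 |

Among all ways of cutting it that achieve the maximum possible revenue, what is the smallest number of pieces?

Let r[k] be the best obtainable value from length k. For each k, try every first piece i and keep the best of price[i] + r[k−i].
r[1] = 4
r[2] = max(4+4, 11+0) = 11
r[3] = max(4+11, 11+4, 12+0) = 15
r[4] = max(4+15, 11+11, 12+4, 26+0) = 26
r[5] = max(4+26, 11+15, 12+11, 26+4, 33+0) = 33
r[6] = max(4+33, 11+26, 12+15, 26+11, 33+4, 35+0) = 37
r[7] = max(4+37, 11+33, 12+26, …, 35+4, 19+0) = 44
r[8] = max(4+44, 11+37, 12+33, …, 19+4, 34+0) = 52
r[9] = max(4+52, 11+44, 12+37, …, 34+4, 26+0) = 59
Maximum revenue is €59.
Now minimize piece count subject to staying optimal: for each k, pieces[k] = 1 + min over i with p[i]+r[k−i]=r[k] of pieces[k−i].
pieces[6] = 2
pieces[7] = 2
pieces[8] = 2
pieces[9] = 2

2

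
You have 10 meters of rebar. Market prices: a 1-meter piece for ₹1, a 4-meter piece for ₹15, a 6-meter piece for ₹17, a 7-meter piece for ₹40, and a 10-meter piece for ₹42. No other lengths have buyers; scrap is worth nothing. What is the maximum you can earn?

Build r[k] bottom-up: r[k] = max over allowed piece i of (p[i] + r[k−i]).
r[1] = 1
r[2] = 2  (first piece 1, then r[1]=1)
r[3] = 3  (first piece 1, then r[2]=2)
r[4] = max(1+3, 15+0) = 15
r[5] = max(1+15, 15+1) = 16
r[6] = max(1+16, 15+2, 17+0) = 17
r[7] = max(1+17, 15+3, 17+1, 40+0) = 40
r[8] = max(1+40, 15+15, 17+2, 40+1) = 41
r[9] = max(1+41, 15+16, 17+3, 40+2) = 42
r[10] = max(1+42, 15+17, 17+15, 40+3, 42+0) = 43
One optimal cutting: 7 + 1 + 1 + 1 → ₹43.

43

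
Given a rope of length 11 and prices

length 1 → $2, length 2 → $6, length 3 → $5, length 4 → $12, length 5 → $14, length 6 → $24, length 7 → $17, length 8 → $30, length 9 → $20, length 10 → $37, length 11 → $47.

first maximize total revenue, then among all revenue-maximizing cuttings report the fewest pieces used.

1

Let r[k] be the best obtainable value from length k. For each k, try every first piece i and keep the best of price[i] + r[k−i].
r[1] = 2
r[2] = max(2+2, 6+0) = 6
r[3] = max(2+6, 6+2, 5+0) = 8
r[4] = max(2+8, 6+6, 5+2, 12+0) = 12
r[5] = max(2+12, 6+8, 5+6, 12+2, 14+0) = 14
r[6] = max(2+14, 6+12, 5+8, 12+6, 14+2, 24+0) = 24
r[7] = max(2+24, 6+14, 5+12, …, 24+2, 17+0) = 26
r[8] = max(2+26, 6+24, 5+14, …, 17+2, 30+0) = 30
r[9] = max(2+30, 6+26, 5+24, …, 30+2, 20+0) = 32
r[10] = max(2+32, 6+30, 5+26, …, 20+2, 37+0) = 37
r[11] = max(2+37, 6+32, 5+30, …, 37+2, 47+0) = 47
Maximum revenue is $47.
Now minimize piece count subject to staying optimal: for each k, pieces[k] = 1 + min over i with p[i]+r[k−i]=r[k] of pieces[k−i].
pieces[8] = 1
pieces[9] = 2
pieces[10] = 1
pieces[11] = 1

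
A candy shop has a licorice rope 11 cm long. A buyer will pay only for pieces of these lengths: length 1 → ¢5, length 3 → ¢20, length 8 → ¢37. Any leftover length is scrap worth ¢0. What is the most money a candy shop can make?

Let f[k] be the best obtainable value from length k. For each k, try every first piece i and keep the best of price[i] + f[k−i].
f[1] = 5
f[2] = 10  (first piece 1, then f[1]=5)
f[3] = 20
f[4] = 25  (first piece 1, then f[3]=20)
f[5] = 30  (first piece 1, then f[4]=25)
f[6] = 40  (first piece 3, then f[3]=20)
f[7] = 45  (first piece 1, then f[6]=40)
f[8] = 50  (first piece 1, then f[7]=45)
f[9] = 60  (first piece 3, then f[6]=40)
f[10] = 65  (first piece 1, then f[9]=60)
f[11] = 70  (first piece 1, then f[10]=65)
One optimal cutting: 3 + 3 + 3 + 1 + 1 → ¢70.

70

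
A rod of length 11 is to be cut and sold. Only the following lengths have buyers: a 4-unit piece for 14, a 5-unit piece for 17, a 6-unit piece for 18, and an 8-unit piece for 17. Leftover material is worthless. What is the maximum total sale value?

Let r[k] be the best obtainable value from length k. For each k, try every first piece i and keep the best of price[i] + r[k−i].
r[1] = 0
r[2] = 0
r[3] = 0
r[4] = 14
r[5] = 17
r[6] = 18
r[7] = 18
r[8] = 28  (first piece 4, then r[4]=14)
r[9] = 31  (first piece 4, then r[5]=17)
r[10] = 34  (first piece 5, then r[5]=17)
r[11] = 35  (first piece 5, then r[6]=18)
One optimal cutting: 6 + 5 → 35.

35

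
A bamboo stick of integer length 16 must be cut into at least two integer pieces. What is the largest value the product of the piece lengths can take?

324

Fill f[k] for k=2..16: at each k try every first piece i and multiply by the better of (k−i) uncut or f[k−i].
f[2] = 1·max(1,0) = 1·1 = 1
f[3] = 1·max(2,1) = 1·2 = 2
f[4] = 2·max(2,1) = 2·2 = 4
f[5] = 2·max(3,2) = 2·3 = 6
f[6] = 3·max(3,2) = 3·3 = 9
f[7] = 2·max(5,6) = 2·6 = 12
f[8] = 2·max(6,9) = 2·9 = 18
f[9] = 3·max(6,9) = 3·9 = 27
f[10] = 2·max(8,18) = 2·18 = 36
f[11] = 2·max(9,27) = 2·27 = 54
f[12] = 3·max(9,27) = 3·27 = 81
f[13] = 2·max(11,54) = 2·54 = 108
f[14] = 2·max(12,81) = 2·81 = 162
f[15] = 3·max(12,81) = 3·81 = 243
f[16] = 2·max(14,162) = 2·162 = 324
One optimal split: 3 + 3 + 3 + 3 + 2 + 2; product 3·3·3·3·2·2 = 324.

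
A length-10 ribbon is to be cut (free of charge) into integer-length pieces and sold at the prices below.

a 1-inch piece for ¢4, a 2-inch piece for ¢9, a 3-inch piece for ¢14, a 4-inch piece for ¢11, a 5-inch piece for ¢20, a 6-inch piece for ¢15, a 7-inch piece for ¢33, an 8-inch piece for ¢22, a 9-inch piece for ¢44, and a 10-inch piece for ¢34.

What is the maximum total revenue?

Consider every possible first cut. R[k] is the best of p[i]+R[k−i] over all sellable i≤k.
R[1] = 4
R[2] = max(4+4, 9+0) = 9
R[3] = max(4+9, 9+4, 14+0) = 14
R[4] = max(4+14, 9+9, 14+4, 11+0) = 18
R[5] = max(4+18, 9+14, 14+9, 11+4, 20+0) = 23
R[6] = max(4+23, 9+18, 14+14, 11+9, 20+4, 15+0) = 28
R[7] = max(4+28, 9+23, 14+18, …, 15+4, 33+0) = 33
R[8] = max(4+33, 9+28, 14+23, …, 33+4, 22+0) = 37
R[9] = max(4+37, 9+33, 14+28, …, 22+4, 44+0) = 44
R[10] = max(4+44, 9+37, 14+33, …, 44+4, 34+0) = 48
One optimal cutting: 9 + 1 → ¢44 + ¢4 = ¢48.

48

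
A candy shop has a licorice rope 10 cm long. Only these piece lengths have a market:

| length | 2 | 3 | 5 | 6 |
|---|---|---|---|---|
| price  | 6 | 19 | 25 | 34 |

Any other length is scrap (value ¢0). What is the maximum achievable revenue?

Consider every possible first cut. f[k] is the best of p[i]+f[k−i] over all sellable i≤k.
f[1] = 0
f[2] = 6
f[3] = max(6+0, 19+0) = 19
f[4] = max(6+6, 19+0) = 19
f[5] = max(6+19, 19+6, 25+0) = 25
f[6] = max(6+19, 19+19, 25+0, 34+0) = 38
f[7] = max(6+25, 19+19, 25+6, 34+0) = 38
f[8] = max(6+38, 19+25, 25+19, 34+6) = 44
f[9] = max(6+38, 19+38, 25+19, 34+19) = 57
f[10] = max(6+44, 19+38, 25+25, 34+19) = 57
One optimal cutting: pieces 3 + 3 + 3 with 1 cm of scrap → ¢57.

57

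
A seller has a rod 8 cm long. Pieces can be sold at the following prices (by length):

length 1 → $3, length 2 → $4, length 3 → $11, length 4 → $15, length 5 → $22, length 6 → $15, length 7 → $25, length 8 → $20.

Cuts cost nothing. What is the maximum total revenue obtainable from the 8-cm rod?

Consider every possible first cut. R[k] is the best of p[i]+R[k−i] over all sellable i≤k.
R[1] = 3
R[2] = 6  (first piece 1, then R[1]=3)
R[3] = 11
R[4] = 15
R[5] = 22
R[6] = 25  (first piece 1, then R[5]=22)
R[7] = 28  (first piece 1, then R[6]=25)
R[8] = 33  (first piece 3, then R[5]=22)
One optimal cutting: 5 + 3 → $22 + $11 = $33.

33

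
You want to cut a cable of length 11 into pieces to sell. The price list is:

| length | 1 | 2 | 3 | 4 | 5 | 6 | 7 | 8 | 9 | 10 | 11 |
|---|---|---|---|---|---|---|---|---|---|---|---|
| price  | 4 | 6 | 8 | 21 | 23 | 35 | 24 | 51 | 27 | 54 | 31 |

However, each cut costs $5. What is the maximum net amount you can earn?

54

Let net[k] be the best obtainable value from length k. For each k, try every first piece i and keep the best of price[i] + net[k−i] minus the 5 cut fee when i<k.
net[1] = 4
net[2] = max(4+4-5, 6+0) = 6
net[3] = max(4+6-5, 6+4-5, 8+0) = 8
net[4] = max(4+8-5, 6+6-5, 8+4-5, 21+0) = 21
net[5] = max(4+21-5, 6+8-5, 8+6-5, 21+4-5, 23+0) = 23
net[6] = max(4+23-5, 6+21-5, 8+8-5, 21+6-5, 23+4-5, 35+0) = 35
net[7] = max(4+35-5, 6+23-5, 8+21-5, …, 35+4-5, 24+0) = 34
net[8] = max(4+34-5, 6+35-5, 8+23-5, …, 24+4-5, 51+0) = 51
net[9] = max(4+51-5, 6+34-5, 8+35-5, …, 51+4-5, 27+0) = 50
net[10] = max(4+50-5, 6+51-5, 8+34-5, …, 27+4-5, 54+0) = 54
net[11] = max(4+54-5, 6+50-5, 8+51-5, …, 54+4-5, 31+0) = 54
One optimal plan: pieces 8 + 3 (1 cut) → $59 − $5 = $54.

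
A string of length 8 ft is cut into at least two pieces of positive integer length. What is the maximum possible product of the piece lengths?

Define g[k] = max over 1≤i<k of i · max(k−i, g[k−i]); the inner max lets the remainder stay uncut if that's better.
g[2] = 1*max(1,0) = 1*1 = 1
g[3] = 1*max(2,1) = 1*2 = 2
g[4] = 2*max(2,1) = 2*2 = 4
g[5] = 2*max(3,2) = 2*3 = 6
g[6] = 3*max(3,2) = 3*3 = 9
g[7] = 2*max(5,6) = 2*6 = 12
g[8] = 2*max(6,9) = 2*9 = 18
One optimal split: 3 + 3 + 2; product 3*3*2 = 18.

18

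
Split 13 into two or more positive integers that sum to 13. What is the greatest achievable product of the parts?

108

Define f[k] = max over 1≤i<k of i · max(k−i, f[k−i]); the inner max lets the remainder stay uncut if that's better.
Small cases: f[2]=1, f[3]=2, f[4]=4, f[5]=6, f[6]=9.
f[7] = max(1*9, 2*6, 3*4, 4*3, 5*2, 6*1) = 12
f[8] = max(1*12, 2*9, 3*6, …, 6*2, 7*1) = 18
f[9] = max(1*18, 2*12, 3*9, …, 7*2, 8*1) = 27
f[10] = max(1*27, 2*18, 3*12, …, 8*2, 9*1) = 36
f[11] = max(1*36, 2*27, 3*18, …, 9*2, 10*1) = 54
f[12] = max(1*54, 2*36, 3*27, …, 10*2, 11*1) = 81
f[13] = max(1*81, 2*54, 3*36, …, 11*2, 12*1) = 108
One optimal split: 3 + 3 + 3 + 2 + 2; product 3*3*3*2*2 = 108.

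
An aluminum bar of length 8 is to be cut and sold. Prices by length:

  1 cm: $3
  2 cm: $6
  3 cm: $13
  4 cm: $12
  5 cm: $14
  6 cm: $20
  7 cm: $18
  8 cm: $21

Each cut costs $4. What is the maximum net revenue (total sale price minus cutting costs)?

24

Consider every possible first cut. net[k] is the best of p[i]+net[k−i] over all sellable i≤k, charging 4 whenever i<k.
net[1] = 3
net[2] = 6
net[3] = 13
net[4] = 12  (first piece 1, then net[3]=13)
net[5] = 15  (first piece 2, then net[3]=13)
net[6] = 22  (first piece 3, then net[3]=13)
net[7] = 21  (first piece 1, then net[6]=22)
net[8] = 24  (first piece 2, then net[6]=22)
One optimal plan: pieces 3 + 3 + 2 (2 cuts) → $32 − $8 = $24.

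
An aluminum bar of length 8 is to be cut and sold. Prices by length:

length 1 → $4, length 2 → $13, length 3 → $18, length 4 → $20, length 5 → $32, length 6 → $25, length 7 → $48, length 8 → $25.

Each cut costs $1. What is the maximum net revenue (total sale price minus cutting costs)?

Let net[k] be the best obtainable value from length k. For each k, try every first piece i and keep the best of price[i] + net[k−i] minus the 1 cut fee when i<k.
net[1] = 4
net[2] = 13
net[3] = 18
net[4] = 25  (first piece 2, then net[2]=13)
net[5] = 32
net[6] = 37  (first piece 2, then net[4]=25)
net[7] = 48
net[8] = 51  (first piece 1, then net[7]=48)
One optimal plan: pieces 7 + 1 (1 cut) → $52 − $1 = $51.

51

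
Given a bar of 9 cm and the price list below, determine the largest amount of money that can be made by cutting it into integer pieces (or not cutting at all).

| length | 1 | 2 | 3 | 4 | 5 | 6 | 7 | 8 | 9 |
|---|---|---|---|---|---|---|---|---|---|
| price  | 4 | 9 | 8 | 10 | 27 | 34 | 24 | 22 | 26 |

Consider every possible first cut. v[k] is the best of p[i]+v[k−i] over all sellable i≤k.
v[1] = 4
v[2] = 9
v[3] = 13  (first piece 1, then v[2]=9)
v[4] = 18  (first piece 2, then v[2]=9)
v[5] = 27
v[6] = 34
v[7] = 38  (first piece 1, then v[6]=34)
v[8] = 43  (first piece 2, then v[6]=34)
v[9] = 47  (first piece 1, then v[8]=43)
One optimal cutting: 6 + 2 + 1 → €34 + €9 + €4 = €47.

47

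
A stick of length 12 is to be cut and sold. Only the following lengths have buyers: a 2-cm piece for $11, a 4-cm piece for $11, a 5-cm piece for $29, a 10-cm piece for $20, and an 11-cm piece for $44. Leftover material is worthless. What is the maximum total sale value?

Consider every possible first cut. f[k] is the best of p[i]+f[k−i] over all sellable i≤k.
f[1] = 0
f[2] = 11
f[3] = 11
f[4] = max(11+11, 11+0) = 22
f[5] = max(11+11, 11+0, 29+0) = 29
f[6] = max(11+22, 11+11, 29+0) = 33
f[7] = max(11+29, 11+11, 29+11) = 40
f[8] = max(11+33, 11+22, 29+11) = 44
f[9] = max(11+40, 11+29, 29+22) = 51
f[10] = max(11+44, 11+33, 29+29, 20+0) = 58
f[11] = max(11+51, 11+40, 29+33, 20+0, 44+0) = 62
f[12] = max(11+58, 11+44, 29+40, 20+11, 44+0) = 69
One optimal cutting: 5 + 5 + 2 → $69.

69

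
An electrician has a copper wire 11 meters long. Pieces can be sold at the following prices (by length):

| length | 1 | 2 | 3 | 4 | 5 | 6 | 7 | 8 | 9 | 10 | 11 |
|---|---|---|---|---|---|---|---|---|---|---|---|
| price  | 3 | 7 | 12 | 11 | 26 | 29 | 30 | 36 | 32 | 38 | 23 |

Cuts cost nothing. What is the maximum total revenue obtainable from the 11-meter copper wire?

Let r[k] be the best obtainable value from length k. For each k, try every first piece i and keep the best of price[i] + r[k−i].
r[1] = 3
r[2] = max(3+3, 7+0) = 7
r[3] = max(3+7, 7+3, 12+0) = 12
r[4] = max(3+12, 7+7, 12+3, 11+0) = 15
r[5] = max(3+15, 7+12, 12+7, 11+3, 26+0) = 26
r[6] = max(3+26, 7+15, 12+12, 11+7, 26+3, 29+0) = 29
r[7] = max(3+29, 7+26, 12+15, …, 29+3, 30+0) = 33
r[8] = max(3+33, 7+29, 12+26, …, 30+3, 36+0) = 38
r[9] = max(3+38, 7+33, 12+29, …, 36+3, 32+0) = 41
r[10] = max(3+41, 7+38, 12+33, …, 32+3, 38+0) = 52
r[11] = max(3+52, 7+41, 12+38, …, 38+3, 23+0) = 55
One optimal cutting: 5 + 5 + 1 → €26 + €26 + €3 = €55.

55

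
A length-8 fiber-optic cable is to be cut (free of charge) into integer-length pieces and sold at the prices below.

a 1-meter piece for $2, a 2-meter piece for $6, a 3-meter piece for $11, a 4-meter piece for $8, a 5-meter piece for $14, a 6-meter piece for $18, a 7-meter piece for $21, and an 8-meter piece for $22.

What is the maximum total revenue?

Consider every possible first cut. r[k] is the best of p[i]+r[k−i] over all sellable i≤k.
r[1] = 2
r[2] = 6
r[3] = 11
r[4] = 13  (first piece 1, then r[3]=11)
r[5] = 17  (first piece 2, then r[3]=11)
r[6] = 22  (first piece 3, then r[3]=11)
r[7] = 24  (first piece 1, then r[6]=22)
r[8] = 28  (first piece 2, then r[6]=22)
One optimal cutting: 3 + 3 + 2 → $11 + $11 + $6 = $28.

28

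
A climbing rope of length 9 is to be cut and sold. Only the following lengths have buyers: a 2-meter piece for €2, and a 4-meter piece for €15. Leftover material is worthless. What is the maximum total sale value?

30

Build r[k] bottom-up: r[k] = max over allowed piece i of (p[i] + r[k−i]).
r[1] = 0
r[2] = 2
r[3] = 2
r[4] = max(2+2, 15+0) = 15
r[5] = max(2+2, 15+0) = 15
r[6] = max(2+15, 15+2) = 17
r[7] = max(2+15, 15+2) = 17
r[8] = max(2+17, 15+15) = 30
r[9] = max(2+17, 15+15) = 30
One optimal cutting: pieces 4 + 4 with 1 meter of scrap → €30.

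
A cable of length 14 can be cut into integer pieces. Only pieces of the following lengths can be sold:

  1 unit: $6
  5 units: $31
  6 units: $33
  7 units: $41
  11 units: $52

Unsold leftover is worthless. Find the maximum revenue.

86

Build best[k] bottom-up: best[k] = max over allowed piece i of (p[i] + best[k−i]).
best[1] = 6
best[2] = 12  (first piece 1, then best[1]=6)
best[3] = 18  (first piece 1, then best[2]=12)
best[4] = 24  (first piece 1, then best[3]=18)
best[5] = max(6+24, 31+0) = 31
best[6] = max(6+31, 31+6, 33+0) = 37
best[7] = max(6+37, 31+12, 33+6, 41+0) = 43
best[8] = max(6+43, 31+18, 33+12, 41+6) = 49
best[9] = max(6+49, 31+24, 33+18, 41+12) = 55
best[10] = max(6+55, 31+31, 33+24, 41+18) = 62
best[11] = max(6+62, 31+37, 33+31, 41+24, 52+0) = 68
best[12] = max(6+68, 31+43, 33+37, 41+31, 52+6) = 74
best[13] = max(6+74, 31+49, 33+43, 41+37, 52+12) = 80
best[14] = max(6+80, 31+55, 33+49, 41+43, 52+18) = 86
One optimal cutting: 5 + 5 + 1 + 1 + 1 + 1 → $86.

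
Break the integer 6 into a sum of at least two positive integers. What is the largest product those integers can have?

Define m[k] = max over 1≤i<k of i · max(k−i, m[k−i]); the inner max lets the remainder stay uncut if that's better.
m[2] = 1·max(1,0) = 1·1 = 1
m[3] = max(1·2, 2·1) = 2
m[4] = max(1·3, 2·2, 3·1) = 4
m[5] = max(1·4, 2·3, 3·2, 4·1) = 6
m[6] = max(1·6, 2·4, 3·3, 4·2, 5·1) = 9
One optimal split: 3 + 3; product 3·3 = 9.

9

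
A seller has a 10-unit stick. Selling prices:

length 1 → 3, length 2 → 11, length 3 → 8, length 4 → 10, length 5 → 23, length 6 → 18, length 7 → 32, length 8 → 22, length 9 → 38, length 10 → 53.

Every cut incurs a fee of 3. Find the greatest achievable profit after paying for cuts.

53

Consider every possible first cut. net[k] is the best of p[i]+net[k−i] over all sellable i≤k, charging 3 whenever i<k.
net[1] = 3
net[2] = max(3+3-3, 11+0) = 11
net[3] = max(3+11-3, 11+3-3, 8+0) = 11
net[4] = max(3+11-3, 11+11-3, 8+3-3, 10+0) = 19
net[5] = max(3+19-3, 11+11-3, 8+11-3, 10+3-3, 23+0) = 23
net[6] = max(3+23-3, 11+19-3, 8+11-3, 10+11-3, 23+3-3, 18+0) = 27
net[7] = max(3+27-3, 11+23-3, 8+19-3, …, 18+3-3, 32+0) = 32
net[8] = max(3+32-3, 11+27-3, 8+23-3, …, 32+3-3, 22+0) = 35
net[9] = max(3+35-3, 11+32-3, 8+27-3, …, 22+3-3, 38+0) = 40
net[10] = max(3+40-3, 11+35-3, 8+32-3, …, 38+3-3, 53+0) = 53
Best is to make no cuts and sell whole for 53.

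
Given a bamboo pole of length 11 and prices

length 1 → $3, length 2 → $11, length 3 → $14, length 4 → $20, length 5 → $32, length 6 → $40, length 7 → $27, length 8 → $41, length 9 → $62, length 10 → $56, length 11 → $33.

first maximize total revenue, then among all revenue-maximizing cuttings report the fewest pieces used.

2

Let r[k] be the best obtainable value from length k. For each k, try every first piece i and keep the best of price[i] + r[k−i].
r[1] = 3
r[2] = 11
r[3] = 14  (first piece 1, then r[2]=11)
r[4] = 22  (first piece 2, then r[2]=11)
r[5] = 32
r[6] = 40
r[7] = 43  (first piece 1, then r[6]=40)
r[8] = 51  (first piece 2, then r[6]=40)
r[9] = 62
r[10] = 65  (first piece 1, then r[9]=62)
r[11] = 73  (first piece 2, then r[9]=62)
Maximum revenue is $73.
Now minimize piece count subject to staying optimal: for each k, pieces[k] = 1 + min over i with p[i]+r[k−i]=r[k] of pieces[k−i].
pieces[8] = 2
pieces[9] = 1
pieces[10] = 2
pieces[11] = 2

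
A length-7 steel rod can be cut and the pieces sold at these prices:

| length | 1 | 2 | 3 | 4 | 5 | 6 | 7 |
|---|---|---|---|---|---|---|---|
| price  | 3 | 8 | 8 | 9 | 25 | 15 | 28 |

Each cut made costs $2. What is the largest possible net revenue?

31

Consider every possible first cut. r[k] is the best of p[i]+r[k−i] over all sellable i≤k, charging 2 whenever i<k.
r[1] = 3
r[2] = 8
r[3] = 9  (first piece 1, then r[2]=8)
r[4] = 14  (first piece 2, then r[2]=8)
r[5] = 25
r[6] = 26  (first piece 1, then r[5]=25)
r[7] = 31  (first piece 2, then r[5]=25)
One optimal plan: pieces 5 + 2 (1 cut) → $33 − $2 = $31.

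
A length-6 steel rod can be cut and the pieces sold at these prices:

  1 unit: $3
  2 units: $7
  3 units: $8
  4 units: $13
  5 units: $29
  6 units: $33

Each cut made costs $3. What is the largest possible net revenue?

33

Consider every possible first cut. r[k] is the best of p[i]+r[k−i] over all sellable i≤k, charging 3 whenever i<k.
r[1] = 3
r[2] = 7
r[3] = 8
r[4] = 13
r[5] = 29
r[6] = 33
Best is to make no cuts and sell whole for $33.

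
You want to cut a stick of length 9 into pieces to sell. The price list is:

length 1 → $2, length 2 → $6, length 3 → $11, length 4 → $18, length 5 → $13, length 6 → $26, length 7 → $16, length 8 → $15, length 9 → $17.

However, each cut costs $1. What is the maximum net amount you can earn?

Consider every possible first cut. v[k] is the best of p[i]+v[k−i] over all sellable i≤k, charging 1 whenever i<k.
v[1] = 2
v[2] = 6
v[3] = 11
v[4] = 18
v[5] = 19  (first piece 1, then v[4]=18)
v[6] = 26
v[7] = 28  (first piece 3, then v[4]=18)
v[8] = 35  (first piece 4, then v[4]=18)
v[9] = 36  (first piece 1, then v[8]=35)
One optimal plan: pieces 4 + 4 + 1 (2 cuts) → $38 − $2 = $36.

36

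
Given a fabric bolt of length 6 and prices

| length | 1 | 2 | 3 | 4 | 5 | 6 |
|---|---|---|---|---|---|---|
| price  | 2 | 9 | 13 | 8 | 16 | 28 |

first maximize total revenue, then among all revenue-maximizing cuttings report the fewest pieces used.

1

Build r[k] bottom-up: r[k] = max over allowed piece i of (p[i] + r[k−i]).
r[1] = 2
r[2] = 9
r[3] = 13
r[4] = 18  (first piece 2, then r[2]=9)
r[5] = 22  (first piece 2, then r[3]=13)
r[6] = 28
Maximum revenue is $28.
Now minimize piece count subject to staying optimal: for each k, pieces[k] = 1 + min over i with p[i]+r[k−i]=r[k] of pieces[k−i].
pieces[3] = 1
pieces[4] = 2
pieces[5] = 2
pieces[6] = 1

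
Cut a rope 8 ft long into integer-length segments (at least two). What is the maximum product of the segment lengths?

18

Define m[k] = max over 1≤i<k of i · max(k−i, m[k−i]); the inner max lets the remainder stay uncut if that's better.
m[2] = 1×max(1,0) = 1×1 = 1
m[3] = 1×max(2,1) = 1×2 = 2
m[4] = 2×max(2,1) = 2×2 = 4
m[5] = 2×max(3,2) = 2×3 = 6
m[6] = 3×max(3,2) = 3×3 = 9
m[7] = 2×max(5,6) = 2×6 = 12
m[8] = 2×max(6,9) = 2×9 = 18
One optimal split: 3 + 3 + 2; product 3×3×2 = 18.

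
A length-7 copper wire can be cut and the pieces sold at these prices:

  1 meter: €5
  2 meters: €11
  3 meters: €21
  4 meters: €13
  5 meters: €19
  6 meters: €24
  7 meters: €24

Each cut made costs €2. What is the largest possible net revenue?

43

Consider every possible first cut. r[k] is the best of p[i]+r[k−i] over all sellable i≤k, charging 2 whenever i<k.
r[1] = 5
r[2] = 11
r[3] = 21
r[4] = 24  (first piece 1, then r[3]=21)
r[5] = 30  (first piece 2, then r[3]=21)
r[6] = 40  (first piece 3, then r[3]=21)
r[7] = 43  (first piece 1, then r[6]=40)
One optimal plan: pieces 3 + 3 + 1 (2 cuts) → €47 − €4 = €43.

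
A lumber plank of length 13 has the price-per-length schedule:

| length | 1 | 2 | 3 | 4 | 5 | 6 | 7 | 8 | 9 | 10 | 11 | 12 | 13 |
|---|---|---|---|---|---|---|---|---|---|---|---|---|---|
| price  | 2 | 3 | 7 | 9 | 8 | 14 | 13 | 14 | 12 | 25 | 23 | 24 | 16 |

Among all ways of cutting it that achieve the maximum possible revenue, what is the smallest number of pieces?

Build r[k] bottom-up: r[k] = max over allowed piece i of (p[i] + r[k−i]).
r[1] = 2
r[2] = max(2+2, 3+0) = 4
r[3] = max(2+4, 3+2, 7+0) = 7
r[4] = max(2+7, 3+4, 7+2, 9+0) = 9
r[5] = max(2+9, 3+7, 7+4, 9+2, 8+0) = 11
r[6] = max(2+11, 3+9, 7+7, 9+4, 8+2, 14+0) = 14
r[7] = max(2+14, 3+11, 7+9, …, 14+2, 13+0) = 16
r[8] = max(2+16, 3+14, 7+11, …, 13+2, 14+0) = 18
r[9] = max(2+18, 3+16, 7+14, …, 14+2, 12+0) = 21
r[10] = max(2+21, 3+18, 7+16, …, 12+2, 25+0) = 25
r[11] = max(2+25, 3+21, 7+18, …, 25+2, 23+0) = 27
r[12] = max(2+27, 3+25, 7+21, …, 23+2, 24+0) = 29
r[13] = max(2+29, 3+27, 7+25, …, 24+2, 16+0) = 32
Maximum revenue is $32.
Now minimize piece count subject to staying optimal: for each k, pieces[k] = 1 + min over i with p[i]+r[k−i]=r[k] of pieces[k−i].
pieces[10] = 1
pieces[11] = 2
pieces[12] = 3
pieces[13] = 2

2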